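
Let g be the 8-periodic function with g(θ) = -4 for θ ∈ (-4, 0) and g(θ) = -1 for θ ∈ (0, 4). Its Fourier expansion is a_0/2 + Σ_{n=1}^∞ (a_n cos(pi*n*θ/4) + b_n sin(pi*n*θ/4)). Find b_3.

2/pi

b_3 = 1/4 ∫_{-4}^{4} g(θ) sin(3*pi*θ/4) dθ.
Split the integral at the breakpoints.
Directly, an antiderivative of (-4) sin(3*pi*θ/4) is 16*cos(3*pi*θ/4)/(3*pi); evaluating from -4 to 0: ∫_{-4}^{0} (-4) sin(3*pi*θ/4) dθ = (16/(3*pi)) - (-16/(3*pi)) = 32/(3*pi).
Directly, an antiderivative of (-1) sin(3*pi*θ/4) is 4*cos(3*pi*θ/4)/(3*pi); evaluating from 0 to 4: ∫_{0}^{4} (-1) sin(3*pi*θ/4) dθ = (-4/(3*pi)) - (4/(3*pi)) = -8/(3*pi).
Summing the pieces and multiplying by (1/4) gives b_3 = 2/pi.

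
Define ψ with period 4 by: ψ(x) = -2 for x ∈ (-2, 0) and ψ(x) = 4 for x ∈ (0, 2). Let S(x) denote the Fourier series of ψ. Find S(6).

1

x = 6 differs from x = -2 by 2 full period(s), and the series is 4-periodic.
At x = -2 the one-sided limits are ψ(-2^-) = 4 and ψ(-2^+) = -2.
By Dirichlet's theorem the series converges to their average, [(4) + (-2)]/2 = 1.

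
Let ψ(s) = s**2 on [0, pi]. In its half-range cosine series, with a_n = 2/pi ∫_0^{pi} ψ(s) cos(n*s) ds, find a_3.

-4/9

a_3 = 2/pi ∫_0^{pi} (s**2) cos(3*s) ds.
Integrating by parts twice (tabular method), an antiderivative of (s**2) cos(3*s) is s**2*sin(3*s)/3 + 2*s*cos(3*s)/9 - 2*sin(3*s)/27; evaluating from 0 to pi: ∫_{0}^{pi} (s**2) cos(3*s) ds = (-2*pi/9) - (0) = -2*pi/9.
Hence a_3 = (2/pi)·(-2*pi/9) = -4/9.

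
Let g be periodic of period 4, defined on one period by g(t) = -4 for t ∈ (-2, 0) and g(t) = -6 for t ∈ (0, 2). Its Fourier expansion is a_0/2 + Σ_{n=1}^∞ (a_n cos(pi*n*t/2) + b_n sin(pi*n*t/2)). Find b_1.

-4/pi

b_1 = 1/2 ∫_{-2}^{2} g(t) sin(pi*t/2) dt.
Split the integral at the breakpoints.
Directly, an antiderivative of (-4) sin(pi*t/2) is 8*cos(pi*t/2)/pi; evaluating from -2 to 0: ∫_{-2}^{0} (-4) sin(pi*t/2) dt = (8/pi) - (-8/pi) = 16/pi.
Directly, an antiderivative of (-6) sin(pi*t/2) is 12*cos(pi*t/2)/pi; evaluating from 0 to 2: ∫_{0}^{2} (-6) sin(pi*t/2) dt = (-12/pi) - (12/pi) = -24/pi.
Summing the pieces and multiplying by (1/2) gives b_1 = -4/pi.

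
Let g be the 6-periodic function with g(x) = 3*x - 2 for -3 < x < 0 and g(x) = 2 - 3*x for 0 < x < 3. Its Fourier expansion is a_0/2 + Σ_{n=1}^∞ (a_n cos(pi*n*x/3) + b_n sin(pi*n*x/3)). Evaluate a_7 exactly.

36/(49*pi**2)

a_7 = 1/3 ∫_{-3}^{3} g(x) cos(7*pi*x/3) dx.
Split the integral at the breakpoints.
Integrating by parts (boundary term plus one more integral), an antiderivative of (3*x - 2) cos(7*pi*x/3) is 9*x*sin(7*pi*x/3)/(7*pi) - 6*sin(7*pi*x/3)/(7*pi) + 27*cos(7*pi*x/3)/(49*pi**2); evaluating from -3 to 0: ∫_{-3}^{0} (3*x - 2) cos(7*pi*x/3) dx = (27/(49*pi**2)) - (-27/(49*pi**2)) = 54/(49*pi**2).
Integrating by parts (boundary term plus one more integral), an antiderivative of (2 - 3*x) cos(7*pi*x/3) is -9*x*sin(7*pi*x/3)/(7*pi) + 6*sin(7*pi*x/3)/(7*pi) - 27*cos(7*pi*x/3)/(49*pi**2); evaluating from 0 to 3: ∫_{0}^{3} (2 - 3*x) cos(7*pi*x/3) dx = (27/(49*pi**2)) - (-27/(49*pi**2)) = 54/(49*pi**2).
Summing the pieces and multiplying by (1/3) gives a_7 = 36/(49*pi**2).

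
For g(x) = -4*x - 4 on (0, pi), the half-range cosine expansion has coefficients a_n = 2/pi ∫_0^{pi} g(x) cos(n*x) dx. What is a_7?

a_7 = 2/pi ∫_0^{pi} (-4*x - 4) cos(7*x) dx.
Integrating by parts (boundary term plus one more integral), an antiderivative of (-4*x - 4) cos(7*x) is -4*x*sin(7*x)/7 - 4*sin(7*x)/7 - 4*cos(7*x)/49; evaluating from 0 to pi: ∫_{0}^{pi} (-4*x - 4) cos(7*x) dx = (4/49) - (-4/49) = 8/49.
Hence a_7 = (2/pi)·(8/49) = 16/(49*pi).

16/(49*pi)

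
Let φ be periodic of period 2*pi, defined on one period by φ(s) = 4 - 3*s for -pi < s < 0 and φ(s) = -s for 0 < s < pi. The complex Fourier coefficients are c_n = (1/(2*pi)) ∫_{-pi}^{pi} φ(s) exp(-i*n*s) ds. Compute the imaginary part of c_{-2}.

Since φ is real-valued, Im(c_{-2}) = -(1/(2*pi)) ∫_{-pi}^{pi} φ(s) sin(-2*s) ds = b_{2}/2.
Split the integral at the breakpoints.
Integrating by parts (boundary term plus one more integral), an antiderivative of (4 - 3*s) sin(-2*s) is -3*s*cos(2*s)/2 + 3*sin(2*s)/4 + 2*cos(2*s); evaluating from -pi to 0: ∫_{-pi}^{0} (4 - 3*s) sin(-2*s) ds = (2) - (2 + 3*pi/2) = -3*pi/2.
Integrating by parts (boundary term plus one more integral), an antiderivative of (-s) sin(-2*s) is -s*cos(2*s)/2 + sin(2*s)/4; evaluating from 0 to pi: ∫_{0}^{pi} (-s) sin(-2*s) ds = (-pi/2) - (0) = -pi/2.
So ∫_{-pi}^{pi} φ(s) sin(-2*s) ds = -2*pi.
Hence Im(c_{-2}) = (-1/(2*pi))·(-2*pi) = 1.

1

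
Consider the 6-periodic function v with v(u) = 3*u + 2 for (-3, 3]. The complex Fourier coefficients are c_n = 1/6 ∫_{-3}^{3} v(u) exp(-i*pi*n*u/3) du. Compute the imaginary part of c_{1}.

Since v is real-valued, Im(c_{1}) = -1/6 ∫_{-3}^{3} v(u) sin(pi*u/3) du = -b_{1}/2.
Integrating by parts (boundary term plus one more integral), an antiderivative of (3*u + 2) sin(pi*u/3) is -9*u*cos(pi*u/3)/pi + 27*sin(pi*u/3)/pi**2 - 6*cos(pi*u/3)/pi; evaluating from -3 to 3: ∫_{-3}^{3} (3*u + 2) sin(pi*u/3) du = (33/pi) - (-21/pi) = 54/pi.
Hence Im(c_{1}) = (-1/6)·(54/pi) = -9/pi.

-9/pi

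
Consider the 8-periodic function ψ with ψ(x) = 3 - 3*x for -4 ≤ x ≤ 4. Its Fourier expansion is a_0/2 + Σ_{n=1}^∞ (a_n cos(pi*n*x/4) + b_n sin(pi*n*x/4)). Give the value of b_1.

b_1 = 1/4 ∫_{-4}^{4} ψ(x) sin(pi*x/4) dx.
Integrating by parts (boundary term plus one more integral), an antiderivative of (3 - 3*x) sin(pi*x/4) is 12*x*cos(pi*x/4)/pi - 48*sin(pi*x/4)/pi**2 - 12*cos(pi*x/4)/pi; evaluating from -4 to 4: ∫_{-4}^{4} (3 - 3*x) sin(pi*x/4) dx = (-36/pi) - (60/pi) = -96/pi.
Hence b_1 = (1/4)·(-96/pi) = -24/pi.

-24/pi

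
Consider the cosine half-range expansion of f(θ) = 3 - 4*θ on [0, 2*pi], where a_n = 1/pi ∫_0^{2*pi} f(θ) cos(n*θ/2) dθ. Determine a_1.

a_1 = 1/pi ∫_0^{2*pi} (3 - 4*θ) cos(θ/2) dθ.
Integrating by parts (boundary term plus one more integral), an antiderivative of (3 - 4*θ) cos(θ/2) is -8*θ*sin(θ/2) + 6*sin(θ/2) - 16*cos(θ/2); evaluating from 0 to 2*pi: ∫_{0}^{2*pi} (3 - 4*θ) cos(θ/2) dθ = (16) - (-16) = 32.
Hence a_1 = (1/pi)·(32) = 32/pi.

32/pi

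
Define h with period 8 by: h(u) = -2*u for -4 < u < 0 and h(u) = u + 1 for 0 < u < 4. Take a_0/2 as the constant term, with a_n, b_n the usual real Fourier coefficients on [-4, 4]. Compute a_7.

a_7 = 1/4 ∫_{-4}^{4} h(u) cos(7*pi*u/4) du.
Split the integral at the breakpoints.
Integrating by parts (boundary term plus one more integral), an antiderivative of (-2*u) cos(7*pi*u/4) is -8*u*sin(7*pi*u/4)/(7*pi) - 32*cos(7*pi*u/4)/(49*pi**2); evaluating from -4 to 0: ∫_{-4}^{0} (-2*u) cos(7*pi*u/4) du = (-32/(49*pi**2)) - (32/(49*pi**2)) = -64/(49*pi**2).
Integrating by parts (boundary term plus one more integral), an antiderivative of (u + 1) cos(7*pi*u/4) is 4*u*sin(7*pi*u/4)/(7*pi) + 4*sin(7*pi*u/4)/(7*pi) + 16*cos(7*pi*u/4)/(49*pi**2); evaluating from 0 to 4: ∫_{0}^{4} (u + 1) cos(7*pi*u/4) du = (-16/(49*pi**2)) - (16/(49*pi**2)) = -32/(49*pi**2).
Summing the pieces and multiplying by (1/4) gives a_7 = -24/(49*pi**2).

-24/(49*pi**2)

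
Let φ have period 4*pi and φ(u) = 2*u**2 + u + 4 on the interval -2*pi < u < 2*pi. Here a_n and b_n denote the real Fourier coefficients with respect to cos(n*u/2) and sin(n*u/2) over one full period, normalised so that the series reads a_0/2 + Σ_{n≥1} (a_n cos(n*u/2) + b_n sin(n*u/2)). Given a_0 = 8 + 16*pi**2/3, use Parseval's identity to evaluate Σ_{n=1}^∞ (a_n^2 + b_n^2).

8*pi**2*(15 + 64*pi**2)/45

Parseval: a_0^2/2 + Σ_{n≥1} (a_n^2+b_n^2) = (1/(2*pi)) ∫_{-2*pi}^{2*pi} φ(u)^2 du = 32 + 136*pi**2/3 + 128*pi**4/5.
Subtract a_0^2/2 = 32*(3 + 2*pi**2)**2/9: Σ (a_n^2+b_n^2) = 8*pi**2*(15 + 64*pi**2)/45.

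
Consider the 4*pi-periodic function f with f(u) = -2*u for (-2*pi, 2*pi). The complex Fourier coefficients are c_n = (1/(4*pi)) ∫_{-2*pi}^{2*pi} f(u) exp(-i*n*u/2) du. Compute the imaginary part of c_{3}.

Since f is real-valued, Im(c_{3}) = -(1/(4*pi)) ∫_{-2*pi}^{2*pi} f(u) sin(3*u/2) du = -b_{3}/2.
f is odd and sin(3*u/2) is odd, so the integrand is even: ∫_{-2*pi}^{2*pi} f(u) sin(3*u/2) du = 2∫_0^{2*pi} f(u) sin(3*u/2) du.
Integrating by parts (boundary term plus one more integral), an antiderivative of (-2*u) sin(3*u/2) is 4*u*cos(3*u/2)/3 - 8*sin(3*u/2)/9; evaluating from 0 to 2*pi: ∫_{0}^{2*pi} (-2*u) sin(3*u/2) du = (-8*pi/3) - (0) = -8*pi/3.
So ∫_{-2*pi}^{2*pi} f(u) sin(3*u/2) du = -16*pi/3.
Hence Im(c_{3}) = (-1/(4*pi))·(-16*pi/3) = 4/3.

4/3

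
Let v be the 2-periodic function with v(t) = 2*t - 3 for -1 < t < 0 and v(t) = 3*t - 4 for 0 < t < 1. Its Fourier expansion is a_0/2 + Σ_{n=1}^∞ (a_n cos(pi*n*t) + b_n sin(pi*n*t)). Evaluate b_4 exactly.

-5/(4*pi)

b_4 = ∫_{-1}^{1} v(t) sin(4*pi*t) dt.
Split the integral at the breakpoints.
Integrating by parts (boundary term plus one more integral), an antiderivative of (2*t - 3) sin(4*pi*t) is -t*cos(4*pi*t)/(2*pi) + sin(4*pi*t)/(8*pi**2) + 3*cos(4*pi*t)/(4*pi); evaluating from -1 to 0: ∫_{-1}^{0} (2*t - 3) sin(4*pi*t) dt = (3/(4*pi)) - (5/(4*pi)) = -1/(2*pi).
Integrating by parts (boundary term plus one more integral), an antiderivative of (3*t - 4) sin(4*pi*t) is -3*t*cos(4*pi*t)/(4*pi) + 3*sin(4*pi*t)/(16*pi**2) + cos(4*pi*t)/pi; evaluating from 0 to 1: ∫_{0}^{1} (3*t - 4) sin(4*pi*t) dt = (1/(4*pi)) - (1/pi) = -3/(4*pi).
Summing the pieces gives b_4 = -5/(4*pi).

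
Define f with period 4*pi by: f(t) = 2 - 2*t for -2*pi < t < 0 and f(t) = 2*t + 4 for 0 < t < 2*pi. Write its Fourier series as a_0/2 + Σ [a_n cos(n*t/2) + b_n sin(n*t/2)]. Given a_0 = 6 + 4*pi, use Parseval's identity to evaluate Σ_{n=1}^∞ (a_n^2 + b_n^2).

2 + 8*pi**2/3

Parseval: a_0^2/2 + Σ_{n≥1} (a_n^2+b_n^2) = (1/(2*pi)) ∫_{-2*pi}^{2*pi} f(t)^2 dt = 20 + 24*pi + 32*pi**2/3.
Subtract a_0^2/2 = 2*(3 + 2*pi)**2: Σ (a_n^2+b_n^2) = 2 + 8*pi**2/3.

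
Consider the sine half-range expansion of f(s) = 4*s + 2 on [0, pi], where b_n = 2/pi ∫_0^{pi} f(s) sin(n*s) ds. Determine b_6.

b_6 = 2/pi ∫_0^{pi} (4*s + 2) sin(6*s) ds.
Integrating by parts (boundary term plus one more integral), an antiderivative of (4*s + 2) sin(6*s) is -2*s*cos(6*s)/3 + sin(6*s)/9 - cos(6*s)/3; evaluating from 0 to pi: ∫_{0}^{pi} (4*s + 2) sin(6*s) ds = (-2*pi/3 - 1/3) - (-1/3) = -2*pi/3.
Hence b_6 = (2/pi)·(-2*pi/3) = -4/3.

-4/3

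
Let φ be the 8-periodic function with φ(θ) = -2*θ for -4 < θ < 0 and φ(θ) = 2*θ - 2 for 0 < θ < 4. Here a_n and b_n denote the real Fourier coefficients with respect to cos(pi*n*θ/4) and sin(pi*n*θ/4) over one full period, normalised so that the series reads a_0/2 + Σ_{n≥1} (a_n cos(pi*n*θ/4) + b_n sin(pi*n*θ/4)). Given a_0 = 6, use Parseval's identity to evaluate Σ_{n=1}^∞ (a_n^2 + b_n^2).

38/3

Parseval: a_0^2/2 + Σ_{n≥1} (a_n^2+b_n^2) = 1/4 ∫_{-4}^{4} φ(θ)^2 dθ = 92/3.
Subtract a_0^2/2 = 18: Σ (a_n^2+b_n^2) = 38/3.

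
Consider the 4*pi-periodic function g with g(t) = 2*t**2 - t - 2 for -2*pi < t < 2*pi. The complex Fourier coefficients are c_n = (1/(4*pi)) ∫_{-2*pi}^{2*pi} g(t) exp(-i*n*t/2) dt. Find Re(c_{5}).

-16/25

Since g is real-valued, Re(c_{5}) = (1/(4*pi)) ∫_{-2*pi}^{2*pi} g(t) cos(5*t/2) dt = a_{5}/2.
Integrating by parts twice (tabular method), an antiderivative of (2*t**2 - t - 2) cos(5*t/2) is 4*t**2*sin(5*t/2)/5 - 2*t*sin(5*t/2)/5 + 16*t*cos(5*t/2)/25 - 132*sin(5*t/2)/125 - 4*cos(5*t/2)/25; evaluating from -2*pi to 2*pi: ∫_{-2*pi}^{2*pi} (2*t**2 - t - 2) cos(5*t/2) dt = (4/25 - 32*pi/25) - (4/25 + 32*pi/25) = -64*pi/25.
Hence Re(c_{5}) = (1/(4*pi))·(-64*pi/25) = -16/25.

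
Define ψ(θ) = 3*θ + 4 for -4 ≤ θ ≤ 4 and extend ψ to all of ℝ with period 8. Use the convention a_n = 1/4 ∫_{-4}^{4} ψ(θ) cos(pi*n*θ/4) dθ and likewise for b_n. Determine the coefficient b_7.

24/(7*pi)

b_7 = 1/4 ∫_{-4}^{4} ψ(θ) sin(7*pi*θ/4) dθ.
Integrating by parts (boundary term plus one more integral), an antiderivative of (3*θ + 4) sin(7*pi*θ/4) is -12*θ*cos(7*pi*θ/4)/(7*pi) + 48*sin(7*pi*θ/4)/(49*pi**2) - 16*cos(7*pi*θ/4)/(7*pi); evaluating from -4 to 4: ∫_{-4}^{4} (3*θ + 4) sin(7*pi*θ/4) dθ = (64/(7*pi)) - (-32/(7*pi)) = 96/(7*pi).
Hence b_7 = (1/4)·(96/(7*pi)) = 24/(7*pi).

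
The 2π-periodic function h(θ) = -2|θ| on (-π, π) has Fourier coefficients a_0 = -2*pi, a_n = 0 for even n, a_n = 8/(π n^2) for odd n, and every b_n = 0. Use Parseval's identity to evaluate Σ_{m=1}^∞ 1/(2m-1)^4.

Parseval: a_0^2/2 + Σ a_n^2 = (1/π) ∫_{-π}^{π} h(θ)^2 dθ = 8*pi**2/3.
Subtract a_0^2/2 = 2*pi**2: Σ a_n^2 = 2*pi**2/3.
Only odd n contribute, with a_n^2 = 64/(π^2 n^4), so Σ_{m≥1} 1/(2m-1)^4 = π^2·(2*pi**2/3)/64 = pi**4/96.

pi**4/96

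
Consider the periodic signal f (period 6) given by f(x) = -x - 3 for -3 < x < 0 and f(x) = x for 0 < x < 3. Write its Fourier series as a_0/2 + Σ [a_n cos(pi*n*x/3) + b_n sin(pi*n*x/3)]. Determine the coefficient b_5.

6/(5*pi)

b_5 = 1/3 ∫_{-3}^{3} f(x) sin(5*pi*x/3) dx.
Split the integral at the breakpoints.
Integrating by parts (boundary term plus one more integral), an antiderivative of (-x - 3) sin(5*pi*x/3) is 3*x*cos(5*pi*x/3)/(5*pi) - 9*sin(5*pi*x/3)/(25*pi**2) + 9*cos(5*pi*x/3)/(5*pi); evaluating from -3 to 0: ∫_{-3}^{0} (-x - 3) sin(5*pi*x/3) dx = (9/(5*pi)) - (0) = 9/(5*pi).
Integrating by parts (boundary term plus one more integral), an antiderivative of (x) sin(5*pi*x/3) is -3*x*cos(5*pi*x/3)/(5*pi) + 9*sin(5*pi*x/3)/(25*pi**2); evaluating from 0 to 3: ∫_{0}^{3} (x) sin(5*pi*x/3) dx = (9/(5*pi)) - (0) = 9/(5*pi).
Summing the pieces and multiplying by (1/3) gives b_5 = 6/(5*pi).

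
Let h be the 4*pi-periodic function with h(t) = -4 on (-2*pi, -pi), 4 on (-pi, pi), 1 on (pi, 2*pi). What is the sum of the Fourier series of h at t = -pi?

At t = -pi the one-sided limits are h(-pi^-) = -4 and h(-pi^+) = 4.
By Dirichlet's theorem the series converges to their average, [(-4) + (4)]/2 = 0.

0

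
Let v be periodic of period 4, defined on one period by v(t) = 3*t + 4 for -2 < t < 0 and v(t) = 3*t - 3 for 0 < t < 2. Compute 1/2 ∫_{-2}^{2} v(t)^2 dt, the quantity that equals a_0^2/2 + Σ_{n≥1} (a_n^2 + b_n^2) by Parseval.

1/2 ∫_{-2}^{2} v(t)^2 dt = 1/2 · (14) = 7.

7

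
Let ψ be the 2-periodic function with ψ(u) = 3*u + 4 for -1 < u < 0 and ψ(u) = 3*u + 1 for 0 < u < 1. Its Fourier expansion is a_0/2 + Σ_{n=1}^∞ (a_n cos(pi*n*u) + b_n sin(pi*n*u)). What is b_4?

b_4 = ∫_{-1}^{1} ψ(u) sin(4*pi*u) du.
Split the integral at the breakpoints.
Integrating by parts (boundary term plus one more integral), an antiderivative of (3*u + 4) sin(4*pi*u) is -3*u*cos(4*pi*u)/(4*pi) + 3*sin(4*pi*u)/(16*pi**2) - cos(4*pi*u)/pi; evaluating from -1 to 0: ∫_{-1}^{0} (3*u + 4) sin(4*pi*u) du = (-1/pi) - (-1/(4*pi)) = -3/(4*pi).
Integrating by parts (boundary term plus one more integral), an antiderivative of (3*u + 1) sin(4*pi*u) is -3*u*cos(4*pi*u)/(4*pi) + 3*sin(4*pi*u)/(16*pi**2) - cos(4*pi*u)/(4*pi); evaluating from 0 to 1: ∫_{0}^{1} (3*u + 1) sin(4*pi*u) du = (-1/pi) - (-1/(4*pi)) = -3/(4*pi).
Summing the pieces gives b_4 = -3/(2*pi).

-3/(2*pi)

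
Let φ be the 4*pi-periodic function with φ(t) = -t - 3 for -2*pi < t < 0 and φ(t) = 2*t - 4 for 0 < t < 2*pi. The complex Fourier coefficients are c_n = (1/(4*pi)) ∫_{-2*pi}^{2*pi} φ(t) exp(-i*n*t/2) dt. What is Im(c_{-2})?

Since φ is real-valued, Im(c_{-2}) = -(1/(4*pi)) ∫_{-2*pi}^{2*pi} φ(t) sin(-t) dt = b_{2}/2.
Split the integral at the breakpoints.
Integrating by parts (boundary term plus one more integral), an antiderivative of (-t - 3) sin(-t) is -t*cos(t) + sin(t) - 3*cos(t); evaluating from -2*pi to 0: ∫_{-2*pi}^{0} (-t - 3) sin(-t) dt = (-3) - (-3 + 2*pi) = -2*pi.
Integrating by parts (boundary term plus one more integral), an antiderivative of (2*t - 4) sin(-t) is 2*t*cos(t) - 2*sin(t) - 4*cos(t); evaluating from 0 to 2*pi: ∫_{0}^{2*pi} (2*t - 4) sin(-t) dt = (-4 + 4*pi) - (-4) = 4*pi.
So ∫_{-2*pi}^{2*pi} φ(t) sin(-t) dt = 2*pi.
Hence Im(c_{-2}) = (-1/(4*pi))·(2*pi) = -1/2.

-1/2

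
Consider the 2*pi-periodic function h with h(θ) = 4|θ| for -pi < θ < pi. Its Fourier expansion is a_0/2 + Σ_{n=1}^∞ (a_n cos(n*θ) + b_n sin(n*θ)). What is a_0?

a_0 = 1/pi ∫_{-pi}^{pi} h(θ) dθ = 1/pi · (4*pi**2) = 4*pi.

4*pi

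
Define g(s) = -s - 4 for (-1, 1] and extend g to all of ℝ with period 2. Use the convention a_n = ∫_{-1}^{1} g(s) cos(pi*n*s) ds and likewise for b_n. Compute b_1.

b_1 = ∫_{-1}^{1} g(s) sin(pi*s) ds.
Integrating by parts (boundary term plus one more integral), an antiderivative of (-s - 4) sin(pi*s) is s*cos(pi*s)/pi - sin(pi*s)/pi**2 + 4*cos(pi*s)/pi; evaluating from -1 to 1: ∫_{-1}^{1} (-s - 4) sin(pi*s) ds = (-5/pi) - (-3/pi) = -2/pi.
Hence b_1 = -2/pi.

-2/pi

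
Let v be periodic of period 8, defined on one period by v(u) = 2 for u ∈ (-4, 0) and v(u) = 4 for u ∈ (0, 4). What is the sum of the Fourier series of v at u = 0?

At u = 0 the one-sided limits are v(0^-) = 2 and v(0^+) = 4.
By Dirichlet's theorem the series converges to their average, [(2) + (4)]/2 = 3.

3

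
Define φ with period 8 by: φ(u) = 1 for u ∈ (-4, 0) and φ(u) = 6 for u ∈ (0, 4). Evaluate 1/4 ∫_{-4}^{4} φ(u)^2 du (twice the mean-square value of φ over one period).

37

1/4 ∫_{-4}^{4} φ(u)^2 du = 1/4 · (148) = 37.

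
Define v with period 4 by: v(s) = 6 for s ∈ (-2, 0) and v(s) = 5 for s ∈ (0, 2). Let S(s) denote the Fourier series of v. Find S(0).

At s = 0 the one-sided limits are v(0^-) = 6 and v(0^+) = 5.
By Dirichlet's theorem the series converges to their average, [(6) + (5)]/2 = 11/2.

11/2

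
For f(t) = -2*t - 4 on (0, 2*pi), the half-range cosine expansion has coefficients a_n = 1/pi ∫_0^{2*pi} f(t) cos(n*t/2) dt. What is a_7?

a_7 = 1/pi ∫_0^{2*pi} (-2*t - 4) cos(7*t/2) dt.
Integrating by parts (boundary term plus one more integral), an antiderivative of (-2*t - 4) cos(7*t/2) is -4*t*sin(7*t/2)/7 - 8*sin(7*t/2)/7 - 8*cos(7*t/2)/49; evaluating from 0 to 2*pi: ∫_{0}^{2*pi} (-2*t - 4) cos(7*t/2) dt = (8/49) - (-8/49) = 16/49.
Hence a_7 = (1/pi)·(16/49) = 16/(49*pi).

16/(49*pi)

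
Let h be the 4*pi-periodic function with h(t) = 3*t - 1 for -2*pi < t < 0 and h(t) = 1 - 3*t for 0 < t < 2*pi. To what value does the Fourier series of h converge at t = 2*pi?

-6*pi

At t = 2*pi the one-sided limits are h(2*pi^-) = 1 - 6*pi and h(2*pi^+) = -6*pi - 1.
By Dirichlet's theorem the series converges to their average, [(1 - 6*pi) + (-6*pi - 1)]/2 = -6*pi.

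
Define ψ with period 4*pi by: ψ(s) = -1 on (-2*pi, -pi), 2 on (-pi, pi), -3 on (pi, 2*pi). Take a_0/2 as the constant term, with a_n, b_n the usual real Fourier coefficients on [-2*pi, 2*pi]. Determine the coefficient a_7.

a_7 = (1/(2*pi)) ∫_{-2*pi}^{2*pi} ψ(s) cos(7*s/2) ds.
Split the integral at the breakpoints.
Directly, an antiderivative of (-1) cos(7*s/2) is -2*sin(7*s/2)/7; evaluating from -2*pi to -pi: ∫_{-2*pi}^{-pi} (-1) cos(7*s/2) ds = (-2/7) - (0) = -2/7.
Directly, an antiderivative of (2) cos(7*s/2) is 4*sin(7*s/2)/7; evaluating from -pi to pi: ∫_{-pi}^{pi} (2) cos(7*s/2) ds = (-4/7) - (4/7) = -8/7.
Directly, an antiderivative of (-3) cos(7*s/2) is -6*sin(7*s/2)/7; evaluating from pi to 2*pi: ∫_{pi}^{2*pi} (-3) cos(7*s/2) ds = (0) - (6/7) = -6/7.
Summing the pieces and multiplying by (1/(2*pi)) gives a_7 = -8/(7*pi).

-8/(7*pi)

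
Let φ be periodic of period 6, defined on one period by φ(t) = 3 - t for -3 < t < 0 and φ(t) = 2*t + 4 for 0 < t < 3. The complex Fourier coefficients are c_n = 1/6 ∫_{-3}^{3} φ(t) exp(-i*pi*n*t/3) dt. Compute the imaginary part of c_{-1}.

Since φ is real-valued, Im(c_{-1}) = -1/6 ∫_{-3}^{3} φ(t) sin(-pi*t/3) dt = b_{1}/2.
Split the integral at the breakpoints.
Integrating by parts (boundary term plus one more integral), an antiderivative of (3 - t) sin(-pi*t/3) is -3*t*cos(pi*t/3)/pi + 9*sin(pi*t/3)/pi**2 + 9*cos(pi*t/3)/pi; evaluating from -3 to 0: ∫_{-3}^{0} (3 - t) sin(-pi*t/3) dt = (9/pi) - (-18/pi) = 27/pi.
Integrating by parts (boundary term plus one more integral), an antiderivative of (2*t + 4) sin(-pi*t/3) is 6*t*cos(pi*t/3)/pi - 18*sin(pi*t/3)/pi**2 + 12*cos(pi*t/3)/pi; evaluating from 0 to 3: ∫_{0}^{3} (2*t + 4) sin(-pi*t/3) dt = (-30/pi) - (12/pi) = -42/pi.
So ∫_{-3}^{3} φ(t) sin(-pi*t/3) dt = -15/pi.
Hence Im(c_{-1}) = (-1/6)·(-15/pi) = 5/(2*pi).

5/(2*pi)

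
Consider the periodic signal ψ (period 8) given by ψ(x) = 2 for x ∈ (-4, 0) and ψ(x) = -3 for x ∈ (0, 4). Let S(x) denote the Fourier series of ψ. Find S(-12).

-1/2

x = -12 differs from x = 4 by -2 full period(s), and the series is 8-periodic.
At x = 4 the one-sided limits are ψ(4^-) = -3 and ψ(4^+) = 2.
By Dirichlet's theorem the series converges to their average, [(-3) + (2)]/2 = -1/2.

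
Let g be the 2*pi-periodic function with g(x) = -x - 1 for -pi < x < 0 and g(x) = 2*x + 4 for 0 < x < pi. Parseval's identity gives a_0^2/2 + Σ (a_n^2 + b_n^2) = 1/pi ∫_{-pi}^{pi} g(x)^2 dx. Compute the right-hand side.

5*pi**2/3 + 17 + 7*pi

1/pi ∫_{-pi}^{pi} g(x)^2 dx = 1/pi · (pi*(5*pi**2 + 51 + 21*pi)/3) = 5*pi**2/3 + 17 + 7*pi.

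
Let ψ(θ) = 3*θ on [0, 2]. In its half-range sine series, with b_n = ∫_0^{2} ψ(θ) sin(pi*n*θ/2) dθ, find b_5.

12/(5*pi)

b_5 = ∫_0^{2} (3*θ) sin(5*pi*θ/2) dθ.
Integrating by parts (boundary term plus one more integral), an antiderivative of (3*θ) sin(5*pi*θ/2) is -6*θ*cos(5*pi*θ/2)/(5*pi) + 12*sin(5*pi*θ/2)/(25*pi**2); evaluating from 0 to 2: ∫_{0}^{2} (3*θ) sin(5*pi*θ/2) dθ = (12/(5*pi)) - (0) = 12/(5*pi).
Hence b_5 = 12/(5*pi).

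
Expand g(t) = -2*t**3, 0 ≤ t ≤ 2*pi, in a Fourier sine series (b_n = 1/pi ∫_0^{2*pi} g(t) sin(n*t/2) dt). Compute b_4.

-3 + 8*pi**2

b_4 = 1/pi ∫_0^{2*pi} (-2*t**3) sin(2*t) dt.
Integrating by parts three times (tabular method), an antiderivative of (-2*t**3) sin(2*t) is t**3*cos(2*t) - 3*t**2*sin(2*t)/2 - 3*t*cos(2*t)/2 + 3*sin(2*t)/4; evaluating from 0 to 2*pi: ∫_{0}^{2*pi} (-2*t**3) sin(2*t) dt = (pi*(-3 + 8*pi**2)) - (0) = pi*(-3 + 8*pi**2).
Hence b_4 = (1/pi)·(pi*(-3 + 8*pi**2)) = -3 + 8*pi**2.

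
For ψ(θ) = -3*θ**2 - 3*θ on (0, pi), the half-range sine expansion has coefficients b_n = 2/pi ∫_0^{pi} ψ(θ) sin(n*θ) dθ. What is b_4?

b_4 = 2/pi ∫_0^{pi} (-3*θ**2 - 3*θ) sin(4*θ) dθ.
Integrating by parts twice (tabular method), an antiderivative of (-3*θ**2 - 3*θ) sin(4*θ) is 3*θ**2*cos(4*θ)/4 - 3*θ*sin(4*θ)/8 + 3*θ*cos(4*θ)/4 - 3*sin(4*θ)/16 - 3*cos(4*θ)/32; evaluating from 0 to pi: ∫_{0}^{pi} (-3*θ**2 - 3*θ) sin(4*θ) dθ = (-3/32 + 3*pi/4 + 3*pi**2/4) - (-3/32) = 3*pi*(1 + pi)/4.
Hence b_4 = (2/pi)·(3*pi*(1 + pi)/4) = 3/2 + 3*pi/2.

3/2 + 3*pi/2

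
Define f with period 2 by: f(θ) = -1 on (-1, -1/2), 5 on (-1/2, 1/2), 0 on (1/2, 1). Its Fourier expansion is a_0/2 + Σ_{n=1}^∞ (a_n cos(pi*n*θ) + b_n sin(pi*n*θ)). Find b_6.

-1/(3*pi)

b_6 = ∫_{-1}^{1} f(θ) sin(6*pi*θ) dθ.
Split the integral at the breakpoints.
Directly, an antiderivative of (-1) sin(6*pi*θ) is cos(6*pi*θ)/(6*pi); evaluating from -1 to -1/2: ∫_{-1}^{-1/2} (-1) sin(6*pi*θ) dθ = (-1/(6*pi)) - (1/(6*pi)) = -1/(3*pi).
Directly, an antiderivative of (5) sin(6*pi*θ) is -5*cos(6*pi*θ)/(6*pi); evaluating from -1/2 to 1/2: ∫_{-1/2}^{1/2} (5) sin(6*pi*θ) dθ = (5/(6*pi)) - (5/(6*pi)) = 0.
∫_{1/2}^{1} (0) sin(6*pi*θ) dθ = 0.
Summing the pieces gives b_6 = -1/(3*pi).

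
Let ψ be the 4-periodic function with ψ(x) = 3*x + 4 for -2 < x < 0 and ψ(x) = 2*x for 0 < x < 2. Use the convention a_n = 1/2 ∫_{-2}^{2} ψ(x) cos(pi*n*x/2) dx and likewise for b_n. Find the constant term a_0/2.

a_0 = 1/2 ∫_{-2}^{2} ψ(x) dx = 1/2 · (6) = 3.
So the constant term a_0/2 = 3/2.

3/2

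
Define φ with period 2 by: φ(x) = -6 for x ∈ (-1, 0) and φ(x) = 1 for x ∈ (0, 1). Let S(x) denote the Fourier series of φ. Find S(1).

x = 1 differs from x = -1 by 1 full period(s), and the series is 2-periodic.
At x = -1 the one-sided limits are φ(-1^-) = 1 and φ(-1^+) = -6.
By Dirichlet's theorem the series converges to their average, [(1) + (-6)]/2 = -5/2.

-5/2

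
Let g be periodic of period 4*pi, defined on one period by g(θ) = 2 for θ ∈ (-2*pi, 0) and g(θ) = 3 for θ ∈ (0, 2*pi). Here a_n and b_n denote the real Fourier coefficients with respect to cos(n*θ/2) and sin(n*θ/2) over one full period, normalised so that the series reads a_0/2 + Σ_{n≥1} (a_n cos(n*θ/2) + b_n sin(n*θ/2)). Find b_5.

2/(5*pi)

b_5 = (1/(2*pi)) ∫_{-2*pi}^{2*pi} g(θ) sin(5*θ/2) dθ.
Split the integral at the breakpoints.
Directly, an antiderivative of (2) sin(5*θ/2) is -4*cos(5*θ/2)/5; evaluating from -2*pi to 0: ∫_{-2*pi}^{0} (2) sin(5*θ/2) dθ = (-4/5) - (4/5) = -8/5.
Directly, an antiderivative of (3) sin(5*θ/2) is -6*cos(5*θ/2)/5; evaluating from 0 to 2*pi: ∫_{0}^{2*pi} (3) sin(5*θ/2) dθ = (6/5) - (-6/5) = 12/5.
Summing the pieces and multiplying by (1/(2*pi)) gives b_5 = 2/(5*pi).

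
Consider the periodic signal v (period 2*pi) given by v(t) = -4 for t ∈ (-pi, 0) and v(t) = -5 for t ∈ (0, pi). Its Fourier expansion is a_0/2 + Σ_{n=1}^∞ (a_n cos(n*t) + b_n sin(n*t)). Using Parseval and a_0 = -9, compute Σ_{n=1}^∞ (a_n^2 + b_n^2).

Parseval: a_0^2/2 + Σ_{n≥1} (a_n^2+b_n^2) = 1/pi ∫_{-pi}^{pi} v(t)^2 dt = 41.
Subtract a_0^2/2 = 81/2: Σ (a_n^2+b_n^2) = 1/2.

1/2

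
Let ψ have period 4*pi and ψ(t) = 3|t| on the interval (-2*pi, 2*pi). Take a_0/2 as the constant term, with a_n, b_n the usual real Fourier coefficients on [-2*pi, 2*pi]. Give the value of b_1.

b_1 = (1/(2*pi)) ∫_{-2*pi}^{2*pi} ψ(t) sin(t/2) dt.
ψ is even and sin(t/2) is odd, so the integrand is odd over a symmetric interval and the integral vanishes.

0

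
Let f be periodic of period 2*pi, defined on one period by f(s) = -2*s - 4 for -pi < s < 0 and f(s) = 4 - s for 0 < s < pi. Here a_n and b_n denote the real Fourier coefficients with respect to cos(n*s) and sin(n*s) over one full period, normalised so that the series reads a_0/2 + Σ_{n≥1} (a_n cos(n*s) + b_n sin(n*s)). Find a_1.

-2/pi

a_1 = 1/pi ∫_{-pi}^{pi} f(s) cos(s) ds.
Split the integral at the breakpoints.
Integrating by parts (boundary term plus one more integral), an antiderivative of (-2*s - 4) cos(s) is -2*s*sin(s) - 4*sin(s) - 2*cos(s); evaluating from -pi to 0: ∫_{-pi}^{0} (-2*s - 4) cos(s) ds = (-2) - (2) = -4.
Integrating by parts (boundary term plus one more integral), an antiderivative of (4 - s) cos(s) is -s*sin(s) + 4*sin(s) - cos(s); evaluating from 0 to pi: ∫_{0}^{pi} (4 - s) cos(s) ds = (1) - (-1) = 2.
Summing the pieces and multiplying by (1/pi) gives a_1 = -2/pi.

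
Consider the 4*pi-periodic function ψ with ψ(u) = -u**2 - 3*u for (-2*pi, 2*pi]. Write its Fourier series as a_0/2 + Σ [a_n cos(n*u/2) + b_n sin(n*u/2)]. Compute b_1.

-12

b_1 = (1/(2*pi)) ∫_{-2*pi}^{2*pi} ψ(u) sin(u/2) du.
Integrating by parts twice (tabular method), an antiderivative of (-u**2 - 3*u) sin(u/2) is 2*u**2*cos(u/2) - 8*u*sin(u/2) + 6*u*cos(u/2) - 12*sin(u/2) - 16*cos(u/2); evaluating from -2*pi to 2*pi: ∫_{-2*pi}^{2*pi} (-u**2 - 3*u) sin(u/2) du = (-8*pi**2 - 12*pi + 16) - (-8*pi**2 + 16 + 12*pi) = -24*pi.
Hence b_1 = (1/(2*pi))·(-24*pi) = -12.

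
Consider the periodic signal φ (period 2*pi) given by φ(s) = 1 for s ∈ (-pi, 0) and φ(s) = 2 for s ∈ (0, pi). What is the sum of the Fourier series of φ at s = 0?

3/2

At s = 0 the one-sided limits are φ(0^-) = 1 and φ(0^+) = 2.
By Dirichlet's theorem the series converges to their average, [(1) + (2)]/2 = 3/2.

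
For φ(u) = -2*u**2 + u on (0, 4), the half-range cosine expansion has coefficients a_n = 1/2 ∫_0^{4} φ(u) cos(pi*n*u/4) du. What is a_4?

a_4 = 1/2 ∫_0^{4} (-2*u**2 + u) cos(pi*u) du.
Integrating by parts twice (tabular method), an antiderivative of (-2*u**2 + u) cos(pi*u) is -2*u**2*sin(pi*u)/pi + u*sin(pi*u)/pi - 4*u*cos(pi*u)/pi**2 + 4*sin(pi*u)/pi**3 + cos(pi*u)/pi**2; evaluating from 0 to 4: ∫_{0}^{4} (-2*u**2 + u) cos(pi*u) du = (-15/pi**2) - (pi**(-2)) = -16/pi**2.
Hence a_4 = (1/2)·(-16/pi**2) = -8/pi**2.

-8/pi**2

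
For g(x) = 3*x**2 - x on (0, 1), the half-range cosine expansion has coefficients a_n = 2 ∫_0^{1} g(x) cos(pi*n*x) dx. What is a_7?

-8/(49*pi**2)

a_7 = 2 ∫_0^{1} (3*x**2 - x) cos(7*pi*x) dx.
Integrating by parts twice (tabular method), an antiderivative of (3*x**2 - x) cos(7*pi*x) is 3*x**2*sin(7*pi*x)/(7*pi) - x*sin(7*pi*x)/(7*pi) + 6*x*cos(7*pi*x)/(49*pi**2) - 6*sin(7*pi*x)/(343*pi**3) - cos(7*pi*x)/(49*pi**2); evaluating from 0 to 1: ∫_{0}^{1} (3*x**2 - x) cos(7*pi*x) dx = (-5/(49*pi**2)) - (-1/(49*pi**2)) = -4/(49*pi**2).
Hence a_7 = 2·(-4/(49*pi**2)) = -8/(49*pi**2).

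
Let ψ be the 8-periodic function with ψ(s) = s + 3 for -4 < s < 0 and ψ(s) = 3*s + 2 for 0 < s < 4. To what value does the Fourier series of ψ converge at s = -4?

13/2

At s = -4 the one-sided limits are ψ(-4^-) = 14 and ψ(-4^+) = -1.
By Dirichlet's theorem the series converges to their average, [(14) + (-1)]/2 = 13/2.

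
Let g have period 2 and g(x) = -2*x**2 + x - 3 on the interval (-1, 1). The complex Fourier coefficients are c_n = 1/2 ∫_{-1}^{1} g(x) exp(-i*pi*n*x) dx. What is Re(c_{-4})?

-1/(4*pi**2)

Since g is real-valued, Re(c_{-4}) = 1/2 ∫_{-1}^{1} g(x) cos(-4*pi*x) dx = a_{4}/2.
Integrating by parts twice (tabular method), an antiderivative of (-2*x**2 + x - 3) cos(-4*pi*x) is -x**2*sin(4*pi*x)/(2*pi) + x*sin(4*pi*x)/(4*pi) - x*cos(4*pi*x)/(4*pi**2) - 3*sin(4*pi*x)/(4*pi) + sin(4*pi*x)/(16*pi**3) + cos(4*pi*x)/(16*pi**2); evaluating from -1 to 1: ∫_{-1}^{1} (-2*x**2 + x - 3) cos(-4*pi*x) dx = (-3/(16*pi**2)) - (5/(16*pi**2)) = -1/(2*pi**2).
Hence Re(c_{-4}) = (1/2)·(-1/(2*pi**2)) = -1/(4*pi**2).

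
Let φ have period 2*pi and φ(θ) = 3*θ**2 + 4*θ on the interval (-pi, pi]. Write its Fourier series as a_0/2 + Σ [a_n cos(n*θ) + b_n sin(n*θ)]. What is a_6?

1/3

a_6 = 1/pi ∫_{-pi}^{pi} φ(θ) cos(6*θ) dθ.
Integrating by parts twice (tabular method), an antiderivative of (3*θ**2 + 4*θ) cos(6*θ) is θ**2*sin(6*θ)/2 + 2*θ*sin(6*θ)/3 + θ*cos(6*θ)/6 - sin(6*θ)/36 + cos(6*θ)/9; evaluating from -pi to pi: ∫_{-pi}^{pi} (3*θ**2 + 4*θ) cos(6*θ) dθ = (1/9 + pi/6) - (1/9 - pi/6) = pi/3.
Hence a_6 = (1/pi)·(pi/3) = 1/3.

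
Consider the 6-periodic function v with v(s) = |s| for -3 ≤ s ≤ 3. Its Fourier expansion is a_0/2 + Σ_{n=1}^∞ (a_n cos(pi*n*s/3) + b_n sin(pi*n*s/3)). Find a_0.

a_0 = 1/3 ∫_{-3}^{3} v(s) ds = 1/3 · (9) = 3.

3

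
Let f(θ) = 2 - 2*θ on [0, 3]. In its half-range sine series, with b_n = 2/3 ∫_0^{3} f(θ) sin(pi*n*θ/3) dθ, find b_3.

-4/(3*pi)

b_3 = 2/3 ∫_0^{3} (2 - 2*θ) sin(pi*θ) dθ.
Integrating by parts (boundary term plus one more integral), an antiderivative of (2 - 2*θ) sin(pi*θ) is 2*θ*cos(pi*θ)/pi - 2*sin(pi*θ)/pi**2 - 2*cos(pi*θ)/pi; evaluating from 0 to 3: ∫_{0}^{3} (2 - 2*θ) sin(pi*θ) dθ = (-4/pi) - (-2/pi) = -2/pi.
Hence b_3 = (2/3)·(-2/pi) = -4/(3*pi).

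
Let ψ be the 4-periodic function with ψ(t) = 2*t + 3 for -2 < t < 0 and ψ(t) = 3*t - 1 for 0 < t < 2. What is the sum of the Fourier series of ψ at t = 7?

t = 7 differs from t = -1 by 2 full period(s), and the series is 4-periodic.
ψ is continuous at t = -1 with value 1, so the series converges to 1 there.

1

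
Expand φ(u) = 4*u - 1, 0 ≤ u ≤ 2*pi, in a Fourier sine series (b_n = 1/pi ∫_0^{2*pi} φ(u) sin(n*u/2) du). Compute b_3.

4*(-1 + 4*pi)/(3*pi)

b_3 = 1/pi ∫_0^{2*pi} (4*u - 1) sin(3*u/2) du.
Integrating by parts (boundary term plus one more integral), an antiderivative of (4*u - 1) sin(3*u/2) is -8*u*cos(3*u/2)/3 + 16*sin(3*u/2)/9 + 2*cos(3*u/2)/3; evaluating from 0 to 2*pi: ∫_{0}^{2*pi} (4*u - 1) sin(3*u/2) du = (-2/3 + 16*pi/3) - (2/3) = -4/3 + 16*pi/3.
Hence b_3 = (1/pi)·(-4/3 + 16*pi/3) = 4*(-1 + 4*pi)/(3*pi).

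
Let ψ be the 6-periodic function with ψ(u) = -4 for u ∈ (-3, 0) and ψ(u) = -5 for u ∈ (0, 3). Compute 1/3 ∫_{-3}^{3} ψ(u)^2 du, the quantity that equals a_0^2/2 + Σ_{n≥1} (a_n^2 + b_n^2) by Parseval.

1/3 ∫_{-3}^{3} ψ(u)^2 du = 1/3 · (123) = 41.

41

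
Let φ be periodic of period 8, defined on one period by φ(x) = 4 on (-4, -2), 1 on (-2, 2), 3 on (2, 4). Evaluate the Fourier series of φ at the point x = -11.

x = -11 differs from x = -3 by -1 full period(s), and the series is 8-periodic.
φ is continuous at x = -3 with value 4, so the series converges to 4 there.

4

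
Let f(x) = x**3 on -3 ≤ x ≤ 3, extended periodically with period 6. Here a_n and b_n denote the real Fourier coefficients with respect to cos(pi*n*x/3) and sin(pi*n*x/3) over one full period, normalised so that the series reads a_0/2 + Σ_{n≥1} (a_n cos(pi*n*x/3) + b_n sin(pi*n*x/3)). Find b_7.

54*(-6 + 49*pi**2)/(343*pi**3)

b_7 = 1/3 ∫_{-3}^{3} f(x) sin(7*pi*x/3) dx.
f is odd and sin(7*pi*x/3) is odd, so the integrand is even and b_7 = 2/3 ∫_0^{3} f(x) sin(7*pi*x/3) dx.
Integrating by parts three times (tabular method), an antiderivative of (x**3) sin(7*pi*x/3) is -3*x**3*cos(7*pi*x/3)/(7*pi) + 27*x**2*sin(7*pi*x/3)/(49*pi**2) + 162*x*cos(7*pi*x/3)/(343*pi**3) - 486*sin(7*pi*x/3)/(2401*pi**4); evaluating from 0 to 3: ∫_{0}^{3} (x**3) sin(7*pi*x/3) dx = (81*(-6 + 49*pi**2)/(343*pi**3)) - (0) = 81*(-6 + 49*pi**2)/(343*pi**3).
Hence b_7 = (2/3)·(81*(-6 + 49*pi**2)/(343*pi**3)) = 54*(-6 + 49*pi**2)/(343*pi**3).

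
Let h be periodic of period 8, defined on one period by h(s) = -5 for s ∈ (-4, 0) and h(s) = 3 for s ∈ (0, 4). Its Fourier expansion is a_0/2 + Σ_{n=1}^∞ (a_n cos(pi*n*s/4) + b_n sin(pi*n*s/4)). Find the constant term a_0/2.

-1

a_0 = 1/4 ∫_{-4}^{4} h(s) ds = 1/4 · (-8) = -2.
So the constant term a_0/2 = -1.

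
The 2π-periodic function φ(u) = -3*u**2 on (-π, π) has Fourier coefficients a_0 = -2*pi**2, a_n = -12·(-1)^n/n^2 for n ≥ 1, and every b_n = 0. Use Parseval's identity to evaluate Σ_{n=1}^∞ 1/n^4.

pi**4/90

Parseval: a_0^2/2 + Σ a_n^2 = (1/π) ∫_{-π}^{π} φ(u)^2 du = 18*pi**4/5.
Subtract a_0^2/2 = 2*pi**4: Σ a_n^2 = 8*pi**4/5.
Since a_n^2 = 144/n^4, Σ 1/n^4 = pi**4/90.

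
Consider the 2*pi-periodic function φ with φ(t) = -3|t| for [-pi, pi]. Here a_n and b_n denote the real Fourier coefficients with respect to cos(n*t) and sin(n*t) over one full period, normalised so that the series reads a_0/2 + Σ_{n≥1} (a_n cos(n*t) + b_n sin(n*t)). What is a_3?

a_3 = 1/pi ∫_{-pi}^{pi} φ(t) cos(3*t) dt.
φ is even and cos(3*t) is even, so the integrand is even and a_3 = 2/pi ∫_0^{pi} φ(t) cos(3*t) dt.
Integrating by parts (boundary term plus one more integral), an antiderivative of (-3*t) cos(3*t) is -t*sin(3*t) - cos(3*t)/3; evaluating from 0 to pi: ∫_{0}^{pi} (-3*t) cos(3*t) dt = (1/3) - (-1/3) = 2/3.
Hence a_3 = (2/pi)·(2/3) = 4/(3*pi).

4/(3*pi)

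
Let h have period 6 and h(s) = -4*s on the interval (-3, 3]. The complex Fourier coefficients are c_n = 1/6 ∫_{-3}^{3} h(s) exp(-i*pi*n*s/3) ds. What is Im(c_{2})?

-6/pi

Since h is real-valued, Im(c_{2}) = -1/6 ∫_{-3}^{3} h(s) sin(2*pi*s/3) ds = -b_{2}/2.
h is odd and sin(2*pi*s/3) is odd, so the integrand is even: ∫_{-3}^{3} h(s) sin(2*pi*s/3) ds = 2∫_0^{3} h(s) sin(2*pi*s/3) ds.
Integrating by parts (boundary term plus one more integral), an antiderivative of (-4*s) sin(2*pi*s/3) is 6*s*cos(2*pi*s/3)/pi - 9*sin(2*pi*s/3)/pi**2; evaluating from 0 to 3: ∫_{0}^{3} (-4*s) sin(2*pi*s/3) ds = (18/pi) - (0) = 18/pi.
So ∫_{-3}^{3} h(s) sin(2*pi*s/3) ds = 36/pi.
Hence Im(c_{2}) = (-1/6)·(36/pi) = -6/pi.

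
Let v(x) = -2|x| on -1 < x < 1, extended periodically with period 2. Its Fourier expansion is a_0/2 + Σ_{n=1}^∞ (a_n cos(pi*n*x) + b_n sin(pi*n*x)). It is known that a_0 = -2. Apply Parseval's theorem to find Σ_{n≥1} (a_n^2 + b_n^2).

Parseval: a_0^2/2 + Σ_{n≥1} (a_n^2+b_n^2) = ∫_{-1}^{1} v(x)^2 dx = 8/3.
Subtract a_0^2/2 = 2: Σ (a_n^2+b_n^2) = 2/3.

2/3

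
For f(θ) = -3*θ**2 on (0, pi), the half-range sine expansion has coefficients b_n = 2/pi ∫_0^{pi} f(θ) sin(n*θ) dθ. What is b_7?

6*(4 - 49*pi**2)/(343*pi)

b_7 = 2/pi ∫_0^{pi} (-3*θ**2) sin(7*θ) dθ.
Integrating by parts twice (tabular method), an antiderivative of (-3*θ**2) sin(7*θ) is 3*θ**2*cos(7*θ)/7 - 6*θ*sin(7*θ)/49 - 6*cos(7*θ)/343; evaluating from 0 to pi: ∫_{0}^{pi} (-3*θ**2) sin(7*θ) dθ = (6/343 - 3*pi**2/7) - (-6/343) = 12/343 - 3*pi**2/7.
Hence b_7 = (2/pi)·(12/343 - 3*pi**2/7) = 6*(4 - 49*pi**2)/(343*pi).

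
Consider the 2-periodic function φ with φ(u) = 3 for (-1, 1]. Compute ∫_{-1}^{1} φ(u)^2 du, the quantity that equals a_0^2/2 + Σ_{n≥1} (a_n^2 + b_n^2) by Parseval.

∫_{-1}^{1} φ(u)^2 du = 18.

18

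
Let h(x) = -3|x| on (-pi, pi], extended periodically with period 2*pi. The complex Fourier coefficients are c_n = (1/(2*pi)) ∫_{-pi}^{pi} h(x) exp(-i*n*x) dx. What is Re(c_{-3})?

2/(3*pi)

Since h is real-valued, Re(c_{-3}) = (1/(2*pi)) ∫_{-pi}^{pi} h(x) cos(-3*x) dx = a_{3}/2.
h is even and cos(-3*x) is even, so the integrand is even: ∫_{-pi}^{pi} h(x) cos(-3*x) dx = 2∫_0^{pi} h(x) cos(-3*x) dx.
Integrating by parts (boundary term plus one more integral), an antiderivative of (-3*x) cos(-3*x) is -x*sin(3*x) - cos(3*x)/3; evaluating from 0 to pi: ∫_{0}^{pi} (-3*x) cos(-3*x) dx = (1/3) - (-1/3) = 2/3.
So ∫_{-pi}^{pi} h(x) cos(-3*x) dx = 4/3.
Hence Re(c_{-3}) = (1/(2*pi))·(4/3) = 2/(3*pi).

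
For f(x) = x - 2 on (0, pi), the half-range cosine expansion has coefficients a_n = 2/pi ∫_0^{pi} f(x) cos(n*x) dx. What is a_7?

a_7 = 2/pi ∫_0^{pi} (x - 2) cos(7*x) dx.
Integrating by parts (boundary term plus one more integral), an antiderivative of (x - 2) cos(7*x) is x*sin(7*x)/7 - 2*sin(7*x)/7 + cos(7*x)/49; evaluating from 0 to pi: ∫_{0}^{pi} (x - 2) cos(7*x) dx = (-1/49) - (1/49) = -2/49.
Hence a_7 = (2/pi)·(-2/49) = -4/(49*pi).

-4/(49*pi)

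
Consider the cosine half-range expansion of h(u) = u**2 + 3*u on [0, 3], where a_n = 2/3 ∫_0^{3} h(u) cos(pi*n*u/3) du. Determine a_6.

pi**(-2)

a_6 = 2/3 ∫_0^{3} (u**2 + 3*u) cos(2*pi*u) du.
Integrating by parts twice (tabular method), an antiderivative of (u**2 + 3*u) cos(2*pi*u) is u**2*sin(2*pi*u)/(2*pi) + 3*u*sin(2*pi*u)/(2*pi) + u*cos(2*pi*u)/(2*pi**2) - sin(2*pi*u)/(4*pi**3) + 3*cos(2*pi*u)/(4*pi**2); evaluating from 0 to 3: ∫_{0}^{3} (u**2 + 3*u) cos(2*pi*u) du = (9/(4*pi**2)) - (3/(4*pi**2)) = 3/(2*pi**2).
Hence a_6 = (2/3)·(3/(2*pi**2)) = pi**(-2).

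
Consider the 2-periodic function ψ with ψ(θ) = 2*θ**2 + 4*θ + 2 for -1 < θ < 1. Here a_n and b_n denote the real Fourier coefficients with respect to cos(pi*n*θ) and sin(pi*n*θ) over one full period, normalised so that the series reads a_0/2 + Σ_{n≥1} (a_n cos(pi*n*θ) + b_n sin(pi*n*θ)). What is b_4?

b_4 = ∫_{-1}^{1} ψ(θ) sin(4*pi*θ) dθ.
Integrating by parts twice (tabular method), an antiderivative of (2*θ**2 + 4*θ + 2) sin(4*pi*θ) is -θ**2*cos(4*pi*θ)/(2*pi) + θ*sin(4*pi*θ)/(4*pi**2) - θ*cos(4*pi*θ)/pi + sin(4*pi*θ)/(4*pi**2) - cos(4*pi*θ)/(2*pi) + cos(4*pi*θ)/(16*pi**3); evaluating from -1 to 1: ∫_{-1}^{1} (2*θ**2 + 4*θ + 2) sin(4*pi*θ) dθ = (-2/pi + 1/(16*pi**3)) - (1/(16*pi**3)) = -2/pi.
Hence b_4 = -2/pi.

-2/pi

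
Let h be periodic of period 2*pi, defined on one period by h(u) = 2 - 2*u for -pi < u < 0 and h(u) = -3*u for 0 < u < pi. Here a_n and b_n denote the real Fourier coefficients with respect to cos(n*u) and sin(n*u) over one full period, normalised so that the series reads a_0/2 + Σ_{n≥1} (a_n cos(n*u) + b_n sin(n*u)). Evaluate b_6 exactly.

5/6

b_6 = 1/pi ∫_{-pi}^{pi} h(u) sin(6*u) du.
Split the integral at the breakpoints.
Integrating by parts (boundary term plus one more integral), an antiderivative of (2 - 2*u) sin(6*u) is u*cos(6*u)/3 - sin(6*u)/18 - cos(6*u)/3; evaluating from -pi to 0: ∫_{-pi}^{0} (2 - 2*u) sin(6*u) du = (-1/3) - (-pi/3 - 1/3) = pi/3.
Integrating by parts (boundary term plus one more integral), an antiderivative of (-3*u) sin(6*u) is u*cos(6*u)/2 - sin(6*u)/12; evaluating from 0 to pi: ∫_{0}^{pi} (-3*u) sin(6*u) du = (pi/2) - (0) = pi/2.
Summing the pieces and multiplying by (1/pi) gives b_6 = 5/6.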